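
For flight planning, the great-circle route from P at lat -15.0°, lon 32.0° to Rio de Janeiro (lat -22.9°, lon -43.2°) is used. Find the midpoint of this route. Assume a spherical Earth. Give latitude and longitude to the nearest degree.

Write both endpoints as unit vectors p₁, p₂ with components (cos φ cos λ, cos φ sin λ, sin φ).
The central angle between the endpoints is δ = arccos(p₁·p₂) ≈ 1.237 rad (70.9°).
Interpolate at f = 1/2 with slerp weights a = sin((1−f)δ)/sin δ ≈ 0.614, b = sin(fδ)/sin δ ≈ 0.614.
p = a·p₁ + b·p₂ ≈ (0.915, -0.073, -0.398); φ = arcsin(p_z) ≈ -23.43°, λ = atan2(p_y, p_x) ≈ -4.55°.

≈ lat -23°, lon -5°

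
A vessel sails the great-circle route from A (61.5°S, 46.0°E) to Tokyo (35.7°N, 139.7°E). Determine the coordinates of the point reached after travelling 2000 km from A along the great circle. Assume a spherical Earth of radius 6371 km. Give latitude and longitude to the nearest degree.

≈ (53°S, 75°E)

Write both endpoints as unit vectors p₁, p₂ with components (cos φ cos λ, cos φ sin λ, sin φ).
The central angle between the endpoints is δ = arccos(p₁·p₂) ≈ 2.139 rad (122.5°). The total great-circle distance is δ·R ≈ 2.139 × 6371 ≈ 13625 km, so the target fraction is f = 2000/13625 ≈ 0.147.
Interpolate at f ≈ 0.147 with slerp weights a = sin((1−f)δ)/sin δ ≈ 1.148, b = sin(fδ)/sin δ ≈ 0.366.
p = a·p₁ + b·p₂ ≈ (0.154, 0.586, -0.795); φ = arcsin(p_z) ≈ -52.68°, λ = atan2(p_y, p_x) ≈ 75.31°.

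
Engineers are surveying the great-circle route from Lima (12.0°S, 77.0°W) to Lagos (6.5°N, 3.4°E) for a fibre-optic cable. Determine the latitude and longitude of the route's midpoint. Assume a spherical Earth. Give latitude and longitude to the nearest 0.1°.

≈ (3.6°S, 36.4°W)

Convert each endpoint to a unit vector on the sphere (x = cos φ cos λ, y = cos φ sin λ, z = sin φ).
The central angle between the endpoints is δ = arccos(p₁·p₂) ≈ 1.432 rad (82.0°).
Interpolate at f = 1/2 with slerp weights a = sin((1−f)δ)/sin δ ≈ 0.663, b = sin(fδ)/sin δ ≈ 0.663.
p = a·p₁ + b·p₂ ≈ (0.803, -0.593, -0.063); φ = arcsin(p_z) ≈ -3.60°, λ = atan2(p_y, p_x) ≈ -36.42°.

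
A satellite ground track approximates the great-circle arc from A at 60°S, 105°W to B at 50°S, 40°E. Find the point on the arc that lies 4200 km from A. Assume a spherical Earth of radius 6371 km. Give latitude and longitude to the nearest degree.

Write both endpoints as unit vectors p₁, p₂ with components (cos φ cos λ, cos φ sin λ, sin φ).
The central angle between the endpoints is δ = arccos(p₁·p₂) ≈ 1.159 rad (66.4°). The total great-circle distance is δ·R ≈ 1.159 × 6371 ≈ 7385 km, so the target fraction is f = 4200/7385 ≈ 0.569.
Interpolate at f ≈ 0.569 with slerp weights a = sin((1−f)δ)/sin δ ≈ 0.523, b = sin(fδ)/sin δ ≈ 0.668.
p = a·p₁ + b·p₂ ≈ (0.261, 0.024, -0.965); φ = arcsin(p_z) ≈ -74.78°, λ = atan2(p_y, p_x) ≈ 5.15°.

≈ 75°S, 5°E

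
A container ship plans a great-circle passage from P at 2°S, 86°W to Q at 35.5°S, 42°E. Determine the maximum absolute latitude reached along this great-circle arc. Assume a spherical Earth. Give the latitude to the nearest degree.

≈ 43°S

The great circle lies in the plane with unit normal n̂ = (p₁ × p₂)/|p₁ × p₂|.
Here n̂_z ≈ +0.731; the vertex latitude is φ_max = arccos|n̂_z| ≈ 43.0°.
Check via Clairaut: cos φ_max = |cos φ₁| · sin C = cos(2.0°)·sin(133.0°) ≈ 0.731, again giving ≈ 43.0°.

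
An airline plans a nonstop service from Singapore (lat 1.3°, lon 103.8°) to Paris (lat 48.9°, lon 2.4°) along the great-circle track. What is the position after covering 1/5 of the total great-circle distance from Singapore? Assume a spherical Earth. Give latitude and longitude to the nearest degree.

≈ lat 16°, lon 91°

The haversine formula gives a central angle δ ≈ 1.684 rad (96.5°) between the endpoints.
Interpolate at f = 1/5 with slerp weights a = sin((1−f)δ)/sin δ ≈ 0.981, b = sin(fδ)/sin δ ≈ 0.333.
p = a·p₁ + b·p₂ ≈ (-0.016, 0.962, 0.273); φ = arcsin(p_z) ≈ 15.84°, λ = atan2(p_y, p_x) ≈ 90.93°.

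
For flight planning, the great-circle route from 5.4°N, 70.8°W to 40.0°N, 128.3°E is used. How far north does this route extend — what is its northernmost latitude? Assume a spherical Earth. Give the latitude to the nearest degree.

The great circle lies in the plane with unit normal n̂ = (p₁ × p₂)/|p₁ × p₂|.
Here n̂_z ≈ -0.332; the vertex latitude is φ_max = arccos|n̂_z| ≈ 70.6°.
Check via Clairaut: cos φ_max = |cos φ₁| · sin C = cos(5.4°)·sin(19.5°) ≈ 0.332, again giving ≈ 70.6°.

≈ 71°N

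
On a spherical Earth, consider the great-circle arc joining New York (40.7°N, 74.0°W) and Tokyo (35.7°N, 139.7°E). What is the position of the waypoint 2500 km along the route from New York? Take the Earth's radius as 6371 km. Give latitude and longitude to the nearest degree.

Convert each endpoint to a unit vector on the sphere (x = cos φ cos λ, y = cos φ sin λ, z = sin φ).
The central angle between the endpoints is δ = arccos(p₁·p₂) ≈ 1.703 rad (97.6°). The total great-circle distance is δ·R ≈ 1.703 × 6371 ≈ 10849 km, so the target fraction is f = 2500/10849 ≈ 0.230.
Interpolate at f ≈ 0.230 with slerp weights a = sin((1−f)δ)/sin δ ≈ 0.975, b = sin(fδ)/sin δ ≈ 0.386.
p = a·p₁ + b·p₂ ≈ (-0.035, -0.508, 0.861); φ = arcsin(p_z) ≈ 59.40°, λ = atan2(p_y, p_x) ≈ -93.97°.

≈ 59°N, 94°W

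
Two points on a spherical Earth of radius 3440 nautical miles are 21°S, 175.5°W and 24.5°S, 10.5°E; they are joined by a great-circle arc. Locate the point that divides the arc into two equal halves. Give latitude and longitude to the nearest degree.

≈ 83°S, 111°E

Convert each endpoint to a unit vector on the sphere (x = cos φ cos λ, y = cos φ sin λ, z = sin φ).
The central angle between the endpoints is δ = arccos(p₁·p₂) ≈ 2.341 rad (134.1°).
Interpolate at f = 1/2 with slerp weights a = sin((1−f)δ)/sin δ ≈ 1.283, b = sin(fδ)/sin δ ≈ 1.283.
p = a·p₁ + b·p₂ ≈ (-0.046, 0.119, -0.992); φ = arcsin(p_z) ≈ -82.68°, λ = atan2(p_y, p_x) ≈ 111.24°.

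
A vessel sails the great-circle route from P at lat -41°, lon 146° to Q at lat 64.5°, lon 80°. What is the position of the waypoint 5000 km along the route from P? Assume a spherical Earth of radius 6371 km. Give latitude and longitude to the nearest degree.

≈ lat 1°, lon 128°

From cos δ = sin φ₁ sin φ₂ + cos φ₁ cos φ₂ cos Δλ, the central angle is δ ≈ 2.049 rad (117.4°). The total great-circle distance is δ·R ≈ 2.049 × 6371 ≈ 13053 km, so the target fraction is f = 5000/13053 ≈ 0.383.
Interpolate at f ≈ 0.383 with slerp weights a = sin((1−f)δ)/sin δ ≈ 1.074, b = sin(fδ)/sin δ ≈ 0.796.
p = a·p₁ + b·p₂ ≈ (-0.612, 0.791, 0.014); φ = arcsin(p_z) ≈ 0.80°, λ = atan2(p_y, p_x) ≈ 127.76°.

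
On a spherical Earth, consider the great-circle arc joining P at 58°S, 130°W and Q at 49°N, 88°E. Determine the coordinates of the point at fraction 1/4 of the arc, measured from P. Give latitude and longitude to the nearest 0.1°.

From cos δ = sin φ₁ sin φ₂ + cos φ₁ cos φ₂ cos Δλ, the central angle is δ ≈ 2.724 rad (156.1°).
Interpolate at f = 1/4 with slerp weights a = sin((1−f)δ)/sin δ ≈ 2.195, b = sin(fδ)/sin δ ≈ 1.552.
p = a·p₁ + b·p₂ ≈ (-0.712, 0.126, -0.691); φ = arcsin(p_z) ≈ -43.67°, λ = atan2(p_y, p_x) ≈ 169.95°.

≈ 43.7°S, 169.9°E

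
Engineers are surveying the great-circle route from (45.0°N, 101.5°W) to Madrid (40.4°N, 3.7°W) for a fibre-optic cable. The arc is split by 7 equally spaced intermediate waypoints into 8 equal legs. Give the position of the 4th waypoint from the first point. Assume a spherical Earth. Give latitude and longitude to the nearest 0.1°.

≈ (54.5°N, 50.2°W)

Write both endpoints as unit vectors p₁, p₂ with components (cos φ cos λ, cos φ sin λ, sin φ).
The central angle between the endpoints is δ = arccos(p₁·p₂) ≈ 1.175 rad (67.3°).
Interpolate at f = 4/8 with slerp weights a = sin((1−f)δ)/sin δ ≈ 0.601, b = sin(fδ)/sin δ ≈ 0.601.
p = a·p₁ + b·p₂ ≈ (0.372, -0.446, 0.814); φ = arcsin(p_z) ≈ 54.51°, λ = atan2(p_y, p_x) ≈ -50.17°.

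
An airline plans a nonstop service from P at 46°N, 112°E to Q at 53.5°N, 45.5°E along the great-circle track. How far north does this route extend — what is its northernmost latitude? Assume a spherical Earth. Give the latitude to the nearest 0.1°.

≈ 55.5°N

The great circle lies in the plane with unit normal n̂ = (p₁ × p₂)/|p₁ × p₂|.
Here n̂_z ≈ -0.566; the vertex latitude is φ_max = arccos|n̂_z| ≈ 55.5°.
Check via Clairaut: cos φ_max = |cos φ₁| · sin C = cos(46.0°)·sin(54.6°) ≈ 0.566, again giving ≈ 55.5°.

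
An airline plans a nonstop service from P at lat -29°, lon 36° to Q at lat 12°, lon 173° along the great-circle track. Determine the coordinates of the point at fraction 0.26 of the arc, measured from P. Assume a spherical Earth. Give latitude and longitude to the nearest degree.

≈ lat -31°, lon 77°

Convert each endpoint to a unit vector on the sphere (x = cos φ cos λ, y = cos φ sin λ, z = sin φ).
The central angle between the endpoints is δ = arccos(p₁·p₂) ≈ 2.384 rad (136.6°).
Interpolate at f = 0.26 with slerp weights a = sin((1−f)δ)/sin δ ≈ 1.428, b = sin(fδ)/sin δ ≈ 0.845.
p = a·p₁ + b·p₂ ≈ (0.190, 0.835, -0.517); φ = arcsin(p_z) ≈ -31.10°, λ = atan2(p_y, p_x) ≈ 77.19°.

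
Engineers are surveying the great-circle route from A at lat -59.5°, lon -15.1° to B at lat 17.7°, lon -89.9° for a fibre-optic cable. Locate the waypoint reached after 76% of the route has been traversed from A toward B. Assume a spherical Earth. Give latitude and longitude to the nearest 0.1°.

≈ lat -2.9°, lon -78.5°

Write both endpoints as unit vectors p₁, p₂ with components (cos φ cos λ, cos φ sin λ, sin φ).
The central angle between the endpoints is δ = arccos(p₁·p₂) ≈ 1.706 rad (97.8°).
Interpolate at f = 0.76 with slerp weights a = sin((1−f)δ)/sin δ ≈ 0.402, b = sin(fδ)/sin δ ≈ 0.972.
p = a·p₁ + b·p₂ ≈ (0.199, -0.979, -0.051); φ = arcsin(p_z) ≈ -2.92°, λ = atan2(p_y, p_x) ≈ -78.53°.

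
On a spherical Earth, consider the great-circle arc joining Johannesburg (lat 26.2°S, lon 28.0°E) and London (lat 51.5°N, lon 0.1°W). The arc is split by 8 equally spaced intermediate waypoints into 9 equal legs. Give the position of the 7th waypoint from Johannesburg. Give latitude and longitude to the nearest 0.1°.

The haversine formula gives a central angle δ ≈ 1.423 rad (81.5°) between the endpoints.
Interpolate at f = 7/9 with slerp weights a = sin((1−f)δ)/sin δ ≈ 0.314, b = sin(fδ)/sin δ ≈ 0.904.
p = a·p₁ + b·p₂ ≈ (0.812, 0.131, 0.569); φ = arcsin(p_z) ≈ 34.66°, λ = atan2(p_y, p_x) ≈ 9.20°.

≈ lat 34.7°N, lon 9.2°E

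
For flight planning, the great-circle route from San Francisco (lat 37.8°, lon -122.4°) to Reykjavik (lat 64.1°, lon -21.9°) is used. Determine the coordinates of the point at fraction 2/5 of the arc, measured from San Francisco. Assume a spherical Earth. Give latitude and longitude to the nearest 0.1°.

Convert each endpoint to a unit vector on the sphere (x = cos φ cos λ, y = cos φ sin λ, z = sin φ).
The central angle between the endpoints is δ = arccos(p₁·p₂) ≈ 1.060 rad (60.8°).
Interpolate at f = 2/5 with slerp weights a = sin((1−f)δ)/sin δ ≈ 0.681, b = sin(fδ)/sin δ ≈ 0.472.
p = a·p₁ + b·p₂ ≈ (-0.097, -0.531, 0.842); φ = arcsin(p_z) ≈ 57.32°, λ = atan2(p_y, p_x) ≈ -100.37°.

≈ lat 57.3°, lon -100.4°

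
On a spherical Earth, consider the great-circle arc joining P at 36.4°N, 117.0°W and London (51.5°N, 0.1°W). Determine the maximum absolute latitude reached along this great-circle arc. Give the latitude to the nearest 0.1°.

The great circle lies in the plane with unit normal n̂ = (p₁ × p₂)/|p₁ × p₂|.
Here n̂_z ≈ +0.460; the vertex latitude is φ_max = arccos|n̂_z| ≈ 62.6°.

≈ 62.6°N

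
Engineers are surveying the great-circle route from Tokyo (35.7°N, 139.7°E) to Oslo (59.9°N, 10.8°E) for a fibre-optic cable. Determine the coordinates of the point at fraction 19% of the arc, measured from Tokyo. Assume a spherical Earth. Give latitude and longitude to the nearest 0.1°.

From cos δ = sin φ₁ sin φ₂ + cos φ₁ cos φ₂ cos Δλ, the central angle is δ ≈ 1.319 rad (75.6°).
Interpolate at f = 0.19 with slerp weights a = sin((1−f)δ)/sin δ ≈ 0.905, b = sin(fδ)/sin δ ≈ 0.256.
p = a·p₁ + b·p₂ ≈ (-0.434, 0.499, 0.750); φ = arcsin(p_z) ≈ 48.56°, λ = atan2(p_y, p_x) ≈ 131.01°.

≈ (48.6°N, 131.0°E)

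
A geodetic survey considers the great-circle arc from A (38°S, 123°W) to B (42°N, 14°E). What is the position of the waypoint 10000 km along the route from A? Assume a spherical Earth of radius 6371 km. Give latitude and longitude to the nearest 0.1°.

The haversine formula gives a central angle δ ≈ 2.569 rad (147.2°) between the endpoints. The total great-circle distance is δ·R ≈ 2.569 × 6371 ≈ 16364 km, so the target fraction is f = 10000/16364 ≈ 0.611.
Interpolate at f ≈ 0.611 with slerp weights a = sin((1−f)δ)/sin δ ≈ 1.551, b = sin(fδ)/sin δ ≈ 1.844.
p = a·p₁ + b·p₂ ≈ (0.664, -0.693, 0.279); φ = arcsin(p_z) ≈ 16.22°, λ = atan2(p_y, p_x) ≈ -46.23°.

≈ (16.2°N, 46.2°W)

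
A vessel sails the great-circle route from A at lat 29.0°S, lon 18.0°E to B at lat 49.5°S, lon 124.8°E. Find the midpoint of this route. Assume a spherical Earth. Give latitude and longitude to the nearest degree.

≈ lat 53°S, lon 60°E

Convert each endpoint to a unit vector on the sphere (x = cos φ cos λ, y = cos φ sin λ, z = sin φ).
The central angle between the endpoints is δ = arccos(p₁·p₂) ≈ 1.365 rad (78.2°).
Interpolate at f = 1/2 with slerp weights a = sin((1−f)δ)/sin δ ≈ 0.644, b = sin(fδ)/sin δ ≈ 0.644.
p = a·p₁ + b·p₂ ≈ (0.297, 0.518, -0.802); φ = arcsin(p_z) ≈ -53.35°, λ = atan2(p_y, p_x) ≈ 60.15°.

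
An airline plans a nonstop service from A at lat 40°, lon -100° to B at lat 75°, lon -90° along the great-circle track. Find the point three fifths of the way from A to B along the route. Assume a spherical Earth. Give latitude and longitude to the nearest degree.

Convert each endpoint to a unit vector on the sphere (x = cos φ cos λ, y = cos φ sin λ, z = sin φ).
The central angle between the endpoints is δ = arccos(p₁·p₂) ≈ 0.616 rad (35.3°).
Interpolate at f = 3/5 with slerp weights a = sin((1−f)δ)/sin δ ≈ 0.422, b = sin(fδ)/sin δ ≈ 0.625.
p = a·p₁ + b·p₂ ≈ (-0.056, -0.480, 0.875); φ = arcsin(p_z) ≈ 61.08°, λ = atan2(p_y, p_x) ≈ -96.67°.

≈ lat 61°, lon -97°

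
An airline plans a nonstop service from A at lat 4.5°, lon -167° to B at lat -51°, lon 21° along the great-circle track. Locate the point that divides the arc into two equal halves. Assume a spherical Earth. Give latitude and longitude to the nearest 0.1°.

≈ lat -61.2°, lon 179.8°

Write both endpoints as unit vectors p₁, p₂ with components (cos φ cos λ, cos φ sin λ, sin φ).
The central angle between the endpoints is δ = arccos(p₁·p₂) ≈ 2.322 rad (133.0°).
Interpolate at f = 1/2 with slerp weights a = sin((1−f)δ)/sin δ ≈ 1.254, b = sin(fδ)/sin δ ≈ 1.254.
p = a·p₁ + b·p₂ ≈ (-0.482, 0.002, -0.876); φ = arcsin(p_z) ≈ -61.22°, λ = atan2(p_y, p_x) ≈ 179.81°.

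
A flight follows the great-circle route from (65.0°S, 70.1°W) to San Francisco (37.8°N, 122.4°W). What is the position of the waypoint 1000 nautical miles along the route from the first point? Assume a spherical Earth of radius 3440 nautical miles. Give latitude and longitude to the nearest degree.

≈ (51°S, 88°W)

Write both endpoints as unit vectors p₁, p₂ with components (cos φ cos λ, cos φ sin λ, sin φ).
The central angle between the endpoints is δ = arccos(p₁·p₂) ≈ 1.930 rad (110.6°). The total great-circle distance is δ·R ≈ 1.930 × 3440 ≈ 6638 nmi, so the target fraction is f = 1000/6638 ≈ 0.151.
Interpolate at f ≈ 0.151 with slerp weights a = sin((1−f)δ)/sin δ ≈ 1.066, b = sin(fδ)/sin δ ≈ 0.306.
p = a·p₁ + b·p₂ ≈ (0.024, -0.628, -0.778); φ = arcsin(p_z) ≈ -51.09°, λ = atan2(p_y, p_x) ≈ -87.84°.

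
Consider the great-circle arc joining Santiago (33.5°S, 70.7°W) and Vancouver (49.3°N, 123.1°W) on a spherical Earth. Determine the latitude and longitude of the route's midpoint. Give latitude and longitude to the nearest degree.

≈ (9°N, 93°W)

The haversine formula gives a central angle δ ≈ 1.658 rad (95.0°) between the endpoints.
Interpolate at f = 1/2 with slerp weights a = sin((1−f)δ)/sin δ ≈ 0.740, b = sin(fδ)/sin δ ≈ 0.740.
p = a·p₁ + b·p₂ ≈ (-0.060, -0.986, 0.153); φ = arcsin(p_z) ≈ 8.78°, λ = atan2(p_y, p_x) ≈ -93.46°.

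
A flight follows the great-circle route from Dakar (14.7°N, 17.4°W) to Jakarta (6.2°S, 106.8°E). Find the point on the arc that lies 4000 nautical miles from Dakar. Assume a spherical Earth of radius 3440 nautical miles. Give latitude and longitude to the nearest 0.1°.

From cos δ = sin φ₁ sin φ₂ + cos φ₁ cos φ₂ cos Δλ, the central angle is δ ≈ 2.175 rad (124.6°). The total great-circle distance is δ·R ≈ 2.175 × 3440 ≈ 7481 nmi, so the target fraction is f = 4000/7481 ≈ 0.535.
Interpolate at f ≈ 0.535 with slerp weights a = sin((1−f)δ)/sin δ ≈ 1.030, b = sin(fδ)/sin δ ≈ 1.115.
p = a·p₁ + b·p₂ ≈ (0.630, 0.763, 0.141); φ = arcsin(p_z) ≈ 8.10°, λ = atan2(p_y, p_x) ≈ 50.45°.

≈ 8.1°N, 50.5°E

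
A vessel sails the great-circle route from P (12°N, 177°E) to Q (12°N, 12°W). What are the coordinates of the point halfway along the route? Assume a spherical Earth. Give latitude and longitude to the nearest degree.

≈ (70°N, 97°W)

Convert each endpoint to a unit vector on the sphere (x = cos φ cos λ, y = cos φ sin λ, z = sin φ).
The central angle between the endpoints is δ = arccos(p₁·p₂) ≈ 2.695 rad (154.4°).
Interpolate at f = 1/2 with slerp weights a = sin((1−f)δ)/sin δ ≈ 2.256, b = sin(fδ)/sin δ ≈ 2.256.
p = a·p₁ + b·p₂ ≈ (-0.045, -0.343, 0.938); φ = arcsin(p_z) ≈ 69.74°, λ = atan2(p_y, p_x) ≈ -97.50°.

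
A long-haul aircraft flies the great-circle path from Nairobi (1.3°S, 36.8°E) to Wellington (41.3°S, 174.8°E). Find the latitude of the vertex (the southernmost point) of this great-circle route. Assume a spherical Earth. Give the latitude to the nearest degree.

≈ 53°S

The great circle lies in the plane with unit normal n̂ = (p₁ × p₂)/|p₁ × p₂|.
Here n̂_z ≈ +0.599; the vertex latitude is φ_max = arccos|n̂_z| ≈ 53.2°.
Check via Clairaut: cos φ_max = |cos φ₁| · sin C = cos(1.3°)·sin(143.2°) ≈ 0.599, again giving ≈ 53.2°.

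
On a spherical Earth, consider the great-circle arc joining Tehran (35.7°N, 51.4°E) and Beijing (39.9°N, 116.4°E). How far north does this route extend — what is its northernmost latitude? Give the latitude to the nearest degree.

≈ 43°N

The great circle lies in the plane with unit normal n̂ = (p₁ × p₂)/|p₁ × p₂|.
Here n̂_z ≈ +0.733; the vertex latitude is φ_max = arccos|n̂_z| ≈ 42.9°.
Check via Clairaut: cos φ_max = |cos φ₁| · sin C = cos(35.7°)·sin(64.5°) ≈ 0.733, again giving ≈ 42.9°.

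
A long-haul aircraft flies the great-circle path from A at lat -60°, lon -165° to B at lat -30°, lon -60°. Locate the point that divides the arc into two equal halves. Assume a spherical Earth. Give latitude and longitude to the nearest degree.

Convert each endpoint to a unit vector on the sphere (x = cos φ cos λ, y = cos φ sin λ, z = sin φ).
The central angle between the endpoints is δ = arccos(p₁·p₂) ≈ 1.244 rad (71.3°).
Interpolate at f = 1/2 with slerp weights a = sin((1−f)δ)/sin δ ≈ 0.615, b = sin(fδ)/sin δ ≈ 0.615.
p = a·p₁ + b·p₂ ≈ (-0.031, -0.541, -0.840); φ = arcsin(p_z) ≈ -57.19°, λ = atan2(p_y, p_x) ≈ -93.25°.

≈ lat -57°, lon -93°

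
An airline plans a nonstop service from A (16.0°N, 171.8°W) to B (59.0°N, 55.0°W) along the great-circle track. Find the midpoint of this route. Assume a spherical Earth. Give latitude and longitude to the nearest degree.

Convert each endpoint to a unit vector on the sphere (x = cos φ cos λ, y = cos φ sin λ, z = sin φ).
The central angle between the endpoints is δ = arccos(p₁·p₂) ≈ 1.558 rad (89.3°).
Interpolate at f = 1/2 with slerp weights a = sin((1−f)δ)/sin δ ≈ 0.703, b = sin(fδ)/sin δ ≈ 0.703.
p = a·p₁ + b·p₂ ≈ (-0.461, -0.393, 0.796); φ = arcsin(p_z) ≈ 52.73°, λ = atan2(p_y, p_x) ≈ -139.57°.

≈ (53°N, 140°W)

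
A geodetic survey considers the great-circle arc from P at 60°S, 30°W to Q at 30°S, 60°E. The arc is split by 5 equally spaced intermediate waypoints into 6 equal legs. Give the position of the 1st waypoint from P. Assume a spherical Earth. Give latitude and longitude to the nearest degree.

≈ 61°S, 8°W

The haversine formula gives a central angle δ ≈ 1.123 rad (64.3°) between the endpoints.
Interpolate at f = 1/6 with slerp weights a = sin((1−f)δ)/sin δ ≈ 0.893, b = sin(fδ)/sin δ ≈ 0.206.
p = a·p₁ + b·p₂ ≈ (0.476, -0.068, -0.877); φ = arcsin(p_z) ≈ -61.25°, λ = atan2(p_y, p_x) ≈ -8.18°.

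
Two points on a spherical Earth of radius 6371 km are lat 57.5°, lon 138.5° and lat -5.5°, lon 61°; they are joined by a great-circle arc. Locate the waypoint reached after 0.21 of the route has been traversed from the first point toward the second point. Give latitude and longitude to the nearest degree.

≈ lat 49°, lon 110°

Convert each endpoint to a unit vector on the sphere (x = cos φ cos λ, y = cos φ sin λ, z = sin φ).
The central angle between the endpoints is δ = arccos(p₁·p₂) ≈ 1.536 rad (88.0°).
Interpolate at f = 0.21 with slerp weights a = sin((1−f)δ)/sin δ ≈ 0.937, b = sin(fδ)/sin δ ≈ 0.317.
p = a·p₁ + b·p₂ ≈ (-0.224, 0.610, 0.760); φ = arcsin(p_z) ≈ 49.48°, λ = atan2(p_y, p_x) ≈ 110.18°.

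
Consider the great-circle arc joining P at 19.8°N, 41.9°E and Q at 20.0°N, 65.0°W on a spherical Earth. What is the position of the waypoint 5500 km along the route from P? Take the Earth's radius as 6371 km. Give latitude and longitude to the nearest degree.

≈ 31°N, 12°W

Write both endpoints as unit vectors p₁, p₂ with components (cos φ cos λ, cos φ sin λ, sin φ).
The central angle between the endpoints is δ = arccos(p₁·p₂) ≈ 1.712 rad (98.1°). The total great-circle distance is δ·R ≈ 1.712 × 6371 ≈ 10910 km, so the target fraction is f = 5500/10910 ≈ 0.504.
Interpolate at f ≈ 0.504 with slerp weights a = sin((1−f)δ)/sin δ ≈ 0.758, b = sin(fδ)/sin δ ≈ 0.768.
p = a·p₁ + b·p₂ ≈ (0.836, -0.177, 0.519); φ = arcsin(p_z) ≈ 31.29°, λ = atan2(p_y, p_x) ≈ -11.98°.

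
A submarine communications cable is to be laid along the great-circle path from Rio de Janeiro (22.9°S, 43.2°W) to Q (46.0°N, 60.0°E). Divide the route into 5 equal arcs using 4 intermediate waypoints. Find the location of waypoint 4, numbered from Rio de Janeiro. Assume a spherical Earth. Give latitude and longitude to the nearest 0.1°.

≈ (38.8°N, 30.2°E)

The haversine formula gives a central angle δ ≈ 2.011 rad (115.2°) between the endpoints.
Interpolate at f = 4/5 with slerp weights a = sin((1−f)δ)/sin δ ≈ 0.433, b = sin(fδ)/sin δ ≈ 1.105.
p = a·p₁ + b·p₂ ≈ (0.674, 0.392, 0.626); φ = arcsin(p_z) ≈ 38.77°, λ = atan2(p_y, p_x) ≈ 30.15°.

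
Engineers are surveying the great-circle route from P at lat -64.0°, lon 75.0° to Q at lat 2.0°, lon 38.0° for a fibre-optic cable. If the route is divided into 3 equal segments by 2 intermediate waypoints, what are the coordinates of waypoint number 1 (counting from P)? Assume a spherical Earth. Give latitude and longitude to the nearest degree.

≈ lat -43°, lon 54°

Convert each endpoint to a unit vector on the sphere (x = cos φ cos λ, y = cos φ sin λ, z = sin φ).
The central angle between the endpoints is δ = arccos(p₁·p₂) ≈ 1.247 rad (71.4°).
Interpolate at f = 1/3 with slerp weights a = sin((1−f)δ)/sin δ ≈ 0.779, b = sin(fδ)/sin δ ≈ 0.426.
p = a·p₁ + b·p₂ ≈ (0.424, 0.592, -0.686); φ = arcsin(p_z) ≈ -43.28°, λ = atan2(p_y, p_x) ≈ 54.40°.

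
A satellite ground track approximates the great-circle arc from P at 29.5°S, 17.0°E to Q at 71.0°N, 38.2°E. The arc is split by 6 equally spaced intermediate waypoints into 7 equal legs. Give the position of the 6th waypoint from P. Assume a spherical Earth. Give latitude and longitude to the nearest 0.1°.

Convert each endpoint to a unit vector on the sphere (x = cos φ cos λ, y = cos φ sin λ, z = sin φ).
The central angle between the endpoints is δ = arccos(p₁·p₂) ≈ 1.774 rad (101.6°).
Interpolate at f = 6/7 with slerp weights a = sin((1−f)δ)/sin δ ≈ 0.256, b = sin(fδ)/sin δ ≈ 1.020.
p = a·p₁ + b·p₂ ≈ (0.474, 0.270, 0.838); φ = arcsin(p_z) ≈ 56.93°, λ = atan2(p_y, p_x) ≈ 29.71°.

≈ 56.9°N, 29.7°E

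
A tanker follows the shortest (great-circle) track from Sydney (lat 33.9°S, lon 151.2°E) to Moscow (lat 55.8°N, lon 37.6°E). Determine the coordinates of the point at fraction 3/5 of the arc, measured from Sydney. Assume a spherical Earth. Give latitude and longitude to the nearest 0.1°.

≈ lat 29.0°N, lon 102.0°E

The haversine formula gives a central angle δ ≈ 2.276 rad (130.4°) between the endpoints.
Interpolate at f = 3/5 with slerp weights a = sin((1−f)δ)/sin δ ≈ 1.037, b = sin(fδ)/sin δ ≈ 1.285.
p = a·p₁ + b·p₂ ≈ (-0.182, 0.856, 0.485); φ = arcsin(p_z) ≈ 29.00°, λ = atan2(p_y, p_x) ≈ 101.99°.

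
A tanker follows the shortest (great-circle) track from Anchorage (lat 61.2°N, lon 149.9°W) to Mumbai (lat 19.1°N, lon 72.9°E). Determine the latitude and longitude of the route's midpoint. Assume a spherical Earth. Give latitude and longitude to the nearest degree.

Write both endpoints as unit vectors p₁, p₂ with components (cos φ cos λ, cos φ sin λ, sin φ).
The central angle between the endpoints is δ = arccos(p₁·p₂) ≈ 1.618 rad (92.7°).
Interpolate at f = 1/2 with slerp weights a = sin((1−f)δ)/sin δ ≈ 0.724, b = sin(fδ)/sin δ ≈ 0.724.
p = a·p₁ + b·p₂ ≈ (-0.101, 0.479, 0.872); φ = arcsin(p_z) ≈ 60.68°, λ = atan2(p_y, p_x) ≈ 101.86°.

≈ lat 61°N, lon 102°E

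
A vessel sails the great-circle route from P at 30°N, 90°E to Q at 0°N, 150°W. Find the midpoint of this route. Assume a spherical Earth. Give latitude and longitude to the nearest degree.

≈ 28°N, 157°E

Write both endpoints as unit vectors p₁, p₂ with components (cos φ cos λ, cos φ sin λ, sin φ).
The central angle between the endpoints is δ = arccos(p₁·p₂) ≈ 2.019 rad (115.7°).
Interpolate at f = 1/2 with slerp weights a = sin((1−f)δ)/sin δ ≈ 0.939, b = sin(fδ)/sin δ ≈ 0.939.
p = a·p₁ + b·p₂ ≈ (-0.813, 0.344, 0.470); φ = arcsin(p_z) ≈ 28.00°, λ = atan2(p_y, p_x) ≈ 157.09°.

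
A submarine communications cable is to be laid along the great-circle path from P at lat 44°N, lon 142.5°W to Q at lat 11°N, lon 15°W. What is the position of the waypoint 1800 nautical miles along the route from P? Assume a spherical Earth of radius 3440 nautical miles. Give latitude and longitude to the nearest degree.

≈ lat 54°N, lon 99°W

Convert each endpoint to a unit vector on the sphere (x = cos φ cos λ, y = cos φ sin λ, z = sin φ).
The central angle between the endpoints is δ = arccos(p₁·p₂) ≈ 1.873 rad (107.3°). The total great-circle distance is δ·R ≈ 1.873 × 3440 ≈ 6442 nmi, so the target fraction is f = 1800/6442 ≈ 0.279.
Interpolate at f ≈ 0.279 with slerp weights a = sin((1−f)δ)/sin δ ≈ 1.022, b = sin(fδ)/sin δ ≈ 0.523.
p = a·p₁ + b·p₂ ≈ (-0.087, -0.580, 0.810); φ = arcsin(p_z) ≈ 54.06°, λ = atan2(p_y, p_x) ≈ -98.51°.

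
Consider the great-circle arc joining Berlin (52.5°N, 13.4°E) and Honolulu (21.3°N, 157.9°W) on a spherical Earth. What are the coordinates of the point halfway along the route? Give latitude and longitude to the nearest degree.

≈ 74°N, 142°W

Convert each endpoint to a unit vector on the sphere (x = cos φ cos λ, y = cos φ sin λ, z = sin φ).
The central angle between the endpoints is δ = arccos(p₁·p₂) ≈ 1.847 rad (105.8°).
Interpolate at f = 1/2 with slerp weights a = sin((1−f)δ)/sin δ ≈ 0.829, b = sin(fδ)/sin δ ≈ 0.829.
p = a·p₁ + b·p₂ ≈ (-0.225, -0.174, 0.959); φ = arcsin(p_z) ≈ 73.50°, λ = atan2(p_y, p_x) ≈ -142.31°.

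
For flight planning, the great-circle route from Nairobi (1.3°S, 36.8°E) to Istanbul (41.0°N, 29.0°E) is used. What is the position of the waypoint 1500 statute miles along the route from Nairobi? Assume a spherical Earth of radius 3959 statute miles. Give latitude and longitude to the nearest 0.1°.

≈ 20.2°N, 33.4°E

Convert each endpoint to a unit vector on the sphere (x = cos φ cos λ, y = cos φ sin λ, z = sin φ).
The central angle between the endpoints is δ = arccos(p₁·p₂) ≈ 0.749 rad (42.9°). The total great-circle distance is δ·R ≈ 0.749 × 3959 ≈ 2964 mi, so the target fraction is f = 1500/2964 ≈ 0.506.
Interpolate at f ≈ 0.506 with slerp weights a = sin((1−f)δ)/sin δ ≈ 0.531, b = sin(fδ)/sin δ ≈ 0.543.
p = a·p₁ + b·p₂ ≈ (0.784, 0.517, 0.344); φ = arcsin(p_z) ≈ 20.15°, λ = atan2(p_y, p_x) ≈ 33.40°.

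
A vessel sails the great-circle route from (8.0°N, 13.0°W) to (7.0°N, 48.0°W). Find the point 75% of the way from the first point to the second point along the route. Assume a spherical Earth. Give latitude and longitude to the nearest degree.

≈ (8°N, 39°W)

From cos δ = sin φ₁ sin φ₂ + cos φ₁ cos φ₂ cos Δλ, the central angle is δ ≈ 0.606 rad (34.7°).
Interpolate at f = 0.75 with slerp weights a = sin((1−f)δ)/sin δ ≈ 0.265, b = sin(fδ)/sin δ ≈ 0.771.
p = a·p₁ + b·p₂ ≈ (0.768, -0.628, 0.131); φ = arcsin(p_z) ≈ 7.52°, λ = atan2(p_y, p_x) ≈ -39.27°.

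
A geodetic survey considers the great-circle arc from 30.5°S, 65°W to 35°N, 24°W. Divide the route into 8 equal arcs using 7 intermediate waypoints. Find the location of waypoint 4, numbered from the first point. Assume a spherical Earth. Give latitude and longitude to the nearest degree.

≈ 2°N, 45°W

Convert each endpoint to a unit vector on the sphere (x = cos φ cos λ, y = cos φ sin λ, z = sin φ).
The central angle between the endpoints is δ = arccos(p₁·p₂) ≈ 1.327 rad (76.0°).
Interpolate at f = 4/8 with slerp weights a = sin((1−f)δ)/sin δ ≈ 0.635, b = sin(fδ)/sin δ ≈ 0.635.
p = a·p₁ + b·p₂ ≈ (0.706, -0.707, 0.042); φ = arcsin(p_z) ≈ 2.40°, λ = atan2(p_y, p_x) ≈ -45.04°.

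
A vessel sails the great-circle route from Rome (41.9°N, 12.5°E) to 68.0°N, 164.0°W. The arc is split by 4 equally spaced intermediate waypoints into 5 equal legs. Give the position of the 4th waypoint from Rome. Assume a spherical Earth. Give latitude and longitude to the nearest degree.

≈ 82°N, 159°W

From cos δ = sin φ₁ sin φ₂ + cos φ₁ cos φ₂ cos Δλ, the central angle is δ ≈ 1.223 rad (70.1°).
Interpolate at f = 4/5 with slerp weights a = sin((1−f)δ)/sin δ ≈ 0.258, b = sin(fδ)/sin δ ≈ 0.882.
p = a·p₁ + b·p₂ ≈ (-0.131, -0.050, 0.990); φ = arcsin(p_z) ≈ 81.97°, λ = atan2(p_y, p_x) ≈ -159.19°.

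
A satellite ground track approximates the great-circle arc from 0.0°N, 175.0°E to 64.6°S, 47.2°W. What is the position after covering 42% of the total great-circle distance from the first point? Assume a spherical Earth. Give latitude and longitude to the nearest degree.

From cos δ = sin φ₁ sin φ₂ + cos φ₁ cos φ₂ cos Δλ, the central angle is δ ≈ 1.894 rad (108.5°).
Interpolate at f = 0.42 with slerp weights a = sin((1−f)δ)/sin δ ≈ 0.939, b = sin(fδ)/sin δ ≈ 0.753.
p = a·p₁ + b·p₂ ≈ (-0.716, -0.155, -0.680); φ = arcsin(p_z) ≈ -42.88°, λ = atan2(p_y, p_x) ≈ -167.77°.

≈ 43°S, 168°W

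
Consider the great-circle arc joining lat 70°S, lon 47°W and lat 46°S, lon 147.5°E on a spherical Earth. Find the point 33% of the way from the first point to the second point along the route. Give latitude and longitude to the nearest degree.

Write both endpoints as unit vectors p₁, p₂ with components (cos φ cos λ, cos φ sin λ, sin φ).
The central angle between the endpoints is δ = arccos(p₁·p₂) ≈ 1.109 rad (63.5°).
Interpolate at f = 0.33 with slerp weights a = sin((1−f)δ)/sin δ ≈ 0.756, b = sin(fδ)/sin δ ≈ 0.400.
p = a·p₁ + b·p₂ ≈ (-0.058, -0.040, -0.998); φ = arcsin(p_z) ≈ -85.97°, λ = atan2(p_y, p_x) ≈ -145.47°.

≈ lat 86°S, lon 145°W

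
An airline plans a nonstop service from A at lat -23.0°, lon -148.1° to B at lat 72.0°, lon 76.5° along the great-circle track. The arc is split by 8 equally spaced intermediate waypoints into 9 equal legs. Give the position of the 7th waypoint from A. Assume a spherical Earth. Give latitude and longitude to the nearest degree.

The haversine formula gives a central angle δ ≈ 2.182 rad (125.0°) between the endpoints.
Interpolate at f = 7/9 with slerp weights a = sin((1−f)δ)/sin δ ≈ 0.569, b = sin(fδ)/sin δ ≈ 1.212.
p = a·p₁ + b·p₂ ≈ (-0.358, 0.087, 0.930); φ = arcsin(p_z) ≈ 68.41°, λ = atan2(p_y, p_x) ≈ 166.31°.

≈ lat 68°, lon 166°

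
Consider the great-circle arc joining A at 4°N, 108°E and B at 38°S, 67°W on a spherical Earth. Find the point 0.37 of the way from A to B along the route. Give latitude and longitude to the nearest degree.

≈ 49°S, 99°E

Write both endpoints as unit vectors p₁, p₂ with components (cos φ cos λ, cos φ sin λ, sin φ).
The central angle between the endpoints is δ = arccos(p₁·p₂) ≈ 2.543 rad (145.7°).
Interpolate at f = 0.37 with slerp weights a = sin((1−f)δ)/sin δ ≈ 1.773, b = sin(fδ)/sin δ ≈ 1.434.
p = a·p₁ + b·p₂ ≈ (-0.105, 0.643, -0.759); φ = arcsin(p_z) ≈ -49.38°, λ = atan2(p_y, p_x) ≈ 99.30°.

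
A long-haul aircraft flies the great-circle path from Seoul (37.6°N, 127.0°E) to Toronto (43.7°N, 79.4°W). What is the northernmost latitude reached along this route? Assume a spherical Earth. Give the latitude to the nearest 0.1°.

The great circle lies in the plane with unit normal n̂ = (p₁ × p₂)/|p₁ × p₂|.
Here n̂_z ≈ +0.256; the vertex latitude is φ_max = arccos|n̂_z| ≈ 75.2°.
Check via Clairaut: cos φ_max = |cos φ₁| · sin C = cos(37.6°)·sin(18.8°) ≈ 0.256, again giving ≈ 75.2°.

≈ 75.2°N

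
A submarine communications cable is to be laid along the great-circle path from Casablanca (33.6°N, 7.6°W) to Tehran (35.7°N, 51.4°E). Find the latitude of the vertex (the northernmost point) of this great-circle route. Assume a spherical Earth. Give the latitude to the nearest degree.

The great circle lies in the plane with unit normal n̂ = (p₁ × p₂)/|p₁ × p₂|.
Here n̂_z ≈ +0.782; the vertex latitude is φ_max = arccos|n̂_z| ≈ 38.5°.
Check via Clairaut: cos φ_max = |cos φ₁| · sin C = cos(33.6°)·sin(69.9°) ≈ 0.782, again giving ≈ 38.5°.

≈ 39°N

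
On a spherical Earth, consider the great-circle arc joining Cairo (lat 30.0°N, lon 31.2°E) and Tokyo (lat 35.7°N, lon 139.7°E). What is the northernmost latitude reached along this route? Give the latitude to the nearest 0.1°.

The great circle lies in the plane with unit normal n̂ = (p₁ × p₂)/|p₁ × p₂|.
Here n̂_z ≈ +0.669; the vertex latitude is φ_max = arccos|n̂_z| ≈ 48.0°.

≈ 48.0°N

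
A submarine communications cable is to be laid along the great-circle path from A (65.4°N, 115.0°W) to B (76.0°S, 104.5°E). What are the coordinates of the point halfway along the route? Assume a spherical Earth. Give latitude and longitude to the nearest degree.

The haversine formula gives a central angle δ ≈ 2.858 rad (163.7°) between the endpoints.
Interpolate at f = 1/2 with slerp weights a = sin((1−f)δ)/sin δ ≈ 3.533, b = sin(fδ)/sin δ ≈ 3.533.
p = a·p₁ + b·p₂ ≈ (-0.835, -0.505, -0.216); φ = arcsin(p_z) ≈ -12.46°, λ = atan2(p_y, p_x) ≈ -148.83°.

≈ (12°S, 149°W)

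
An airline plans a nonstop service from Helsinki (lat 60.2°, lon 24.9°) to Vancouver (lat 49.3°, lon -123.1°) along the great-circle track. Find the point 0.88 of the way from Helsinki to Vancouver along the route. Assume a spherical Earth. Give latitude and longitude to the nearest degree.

≈ lat 57°, lon -119°

From cos δ = sin φ₁ sin φ₂ + cos φ₁ cos φ₂ cos Δλ, the central angle is δ ≈ 1.178 rad (67.5°).
Interpolate at f = 0.88 with slerp weights a = sin((1−f)δ)/sin δ ≈ 0.152, b = sin(fδ)/sin δ ≈ 0.932.
p = a·p₁ + b·p₂ ≈ (-0.263, -0.477, 0.839); φ = arcsin(p_z) ≈ 56.99°, λ = atan2(p_y, p_x) ≈ -118.87°.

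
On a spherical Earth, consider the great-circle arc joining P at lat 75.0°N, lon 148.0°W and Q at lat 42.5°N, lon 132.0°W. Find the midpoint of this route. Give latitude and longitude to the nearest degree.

From cos δ = sin φ₁ sin φ₂ + cos φ₁ cos φ₂ cos Δλ, the central angle is δ ≈ 0.581 rad (33.3°).
Interpolate at f = 1/2 with slerp weights a = sin((1−f)δ)/sin δ ≈ 0.522, b = sin(fδ)/sin δ ≈ 0.522.
p = a·p₁ + b·p₂ ≈ (-0.372, -0.357, 0.857); φ = arcsin(p_z) ≈ 58.94°, λ = atan2(p_y, p_x) ≈ -136.14°.

≈ lat 59°N, lon 136°W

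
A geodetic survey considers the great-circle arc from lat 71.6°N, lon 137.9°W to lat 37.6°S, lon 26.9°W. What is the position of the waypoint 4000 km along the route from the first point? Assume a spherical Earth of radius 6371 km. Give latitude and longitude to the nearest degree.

Convert each endpoint to a unit vector on the sphere (x = cos φ cos λ, y = cos φ sin λ, z = sin φ).
The central angle between the endpoints is δ = arccos(p₁·p₂) ≈ 2.303 rad (132.0°). The total great-circle distance is δ·R ≈ 2.303 × 6371 ≈ 14673 km, so the target fraction is f = 4000/14673 ≈ 0.273.
Interpolate at f ≈ 0.273 with slerp weights a = sin((1−f)δ)/sin δ ≈ 1.337, b = sin(fδ)/sin δ ≈ 0.790.
p = a·p₁ + b·p₂ ≈ (0.245, -0.566, 0.787); φ = arcsin(p_z) ≈ 51.91°, λ = atan2(p_y, p_x) ≈ -66.61°.

≈ lat 52°N, lon 67°W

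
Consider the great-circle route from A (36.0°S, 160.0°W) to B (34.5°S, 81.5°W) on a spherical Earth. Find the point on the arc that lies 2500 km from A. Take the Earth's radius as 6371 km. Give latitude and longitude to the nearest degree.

Write both endpoints as unit vectors p₁, p₂ with components (cos φ cos λ, cos φ sin λ, sin φ).
The central angle between the endpoints is δ = arccos(p₁·p₂) ≈ 1.086 rad (62.2°). The total great-circle distance is δ·R ≈ 1.086 × 6371 ≈ 6920 km, so the target fraction is f = 2500/6920 ≈ 0.361.
Interpolate at f ≈ 0.361 with slerp weights a = sin((1−f)δ)/sin δ ≈ 0.723, b = sin(fδ)/sin δ ≈ 0.432.
p = a·p₁ + b·p₂ ≈ (-0.497, -0.552, -0.670); φ = arcsin(p_z) ≈ -42.03°, λ = atan2(p_y, p_x) ≈ -131.97°.

≈ (42°S, 132°W)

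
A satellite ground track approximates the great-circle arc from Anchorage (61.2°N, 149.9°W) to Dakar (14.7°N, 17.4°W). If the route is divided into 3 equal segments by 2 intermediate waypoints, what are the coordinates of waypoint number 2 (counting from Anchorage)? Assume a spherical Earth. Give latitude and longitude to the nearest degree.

≈ 44°N, 32°W

Write both endpoints as unit vectors p₁, p₂ with components (cos φ cos λ, cos φ sin λ, sin φ).
The central angle between the endpoints is δ = arccos(p₁·p₂) ≈ 1.663 rad (95.3°).
Interpolate at f = 2/3 with slerp weights a = sin((1−f)δ)/sin δ ≈ 0.529, b = sin(fδ)/sin δ ≈ 0.899.
p = a·p₁ + b·p₂ ≈ (0.609, -0.388, 0.691); φ = arcsin(p_z) ≈ 43.75°, λ = atan2(p_y, p_x) ≈ -32.47°.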